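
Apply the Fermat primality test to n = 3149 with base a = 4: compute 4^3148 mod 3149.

4^1 ≡ 4 (mod 3149)
4^2 ≡ 4^2 = 16 ≡ 16 (mod 3149)
4^4 ≡ 16^2 = 256 ≡ 256 (mod 3149)
4^8 ≡ 256^2 = 65536 ≡ 2556 (mod 3149)
4^16 ≡ 2556^2 = 6533136 ≡ 2110 (mod 3149)
4^32 ≡ 2110^2 = 4452100 ≡ 2563 (mod 3149)
4^64 ≡ 2563^2 = 6568969 ≡ 155 (mod 3149)
4^128 ≡ 155^2 = 24025 ≡ 1982 (mod 3149)
4^256 ≡ 1982^2 = 3928324 ≡ 1521 (mod 3149)
4^512 ≡ 1521^2 = 2313441 ≡ 2075 (mod 3149)
4^1024 ≡ 2075^2 = 4305625 ≡ 942 (mod 3149)
4^2048 ≡ 942^2 = 887364 ≡ 2495 (mod 3149)
3148 = 2048 + 1024 + 64 + 8 + 4 in binary powers of 2.
So 4^3148 ≡ 2495 · 942 · 155 · 2556 · 256 ≡ 3138 (mod 3149).
Since 3138 ≠ 1, base 4 is a Fermat witness: 3149 is composite.

3138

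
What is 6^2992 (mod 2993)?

201

6^1 ≡ 6 (mod 2993)
6^2 ≡ 6^2 = 36 ≡ 36 (mod 2993)
6^4 ≡ 36^2 = 1296 ≡ 1296 (mod 2993)
6^8 ≡ 1296^2 = 1679616 ≡ 543 (mod 2993)
6^16 ≡ 543^2 = 294849 ≡ 1535 (mod 2993)
6^32 ≡ 1535^2 = 2356225 ≡ 734 (mod 2993)
6^64 ≡ 734^2 = 538756 ≡ 16 (mod 2993)
6^128 ≡ 16^2 = 256 ≡ 256 (mod 2993)
6^256 ≡ 256^2 = 65536 ≡ 2683 (mod 2993)
6^512 ≡ 2683^2 = 7198489 ≡ 324 (mod 2993)
6^1024 ≡ 324^2 = 104976 ≡ 221 (mod 2993)
6^2048 ≡ 221^2 = 48841 ≡ 953 (mod 2993)
2992 = 2048 + 512 + 256 + 128 + 32 + 16 in binary powers of 2.
So 6^2992 ≡ 953 · 324 · 2683 · 256 · 734 · 1535 ≡ 201 (mod 2993).
Since 201 ≠ 1, base 6 is a Fermat witness: 2993 is composite.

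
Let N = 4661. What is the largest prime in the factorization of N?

79

4661 = 59 · 79
79 is prime.
So 4661 = 59 · 79; the largest prime factor is 79.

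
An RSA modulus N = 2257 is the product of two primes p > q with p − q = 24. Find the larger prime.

Since p = q + 24, we have 2257 = q(q + 24), so q² + 24q − 2257 = 0.
Discriminant: 24² + 4·2257 = 576 + 9028 = 9604; √9604 = 98.
q = (−24 + 98)/2 = 37, and p = q + 24 = 61.
Check: 37 · 61 = 2257.

61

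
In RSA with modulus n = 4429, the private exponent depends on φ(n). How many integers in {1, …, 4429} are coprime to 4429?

Factor: 4429 = 43 · 103.
φ(4429) = (43−1) · (103−1) = 42 · 102 = 4284.

4284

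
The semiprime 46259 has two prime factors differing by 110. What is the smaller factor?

Since p = q + 110, we have 46259 = q(q + 110), so q² + 110q − 46259 = 0.
Discriminant: 110² + 4·46259 = 12100 + 185036 = 197136; √197136 = 444.
q = (−110 + 444)/2 = 167, and p = q + 110 = 277.
Check: 167 · 277 = 46259.

167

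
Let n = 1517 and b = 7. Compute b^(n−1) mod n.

107

7^1 ≡ 7 (mod 1517)
7^2 ≡ 7^2 = 49 ≡ 49 (mod 1517)
7^4 ≡ 49^2 = 2401 ≡ 884 (mod 1517)
7^8 ≡ 884^2 = 781456 ≡ 201 (mod 1517)
7^16 ≡ 201^2 = 40401 ≡ 959 (mod 1517)
7^32 ≡ 959^2 = 919681 ≡ 379 (mod 1517)
7^64 ≡ 379^2 = 143641 ≡ 1043 (mod 1517)
7^128 ≡ 1043^2 = 1087849 ≡ 160 (mod 1517)
7^256 ≡ 160^2 = 25600 ≡ 1328 (mod 1517)
7^512 ≡ 1328^2 = 1763584 ≡ 830 (mod 1517)
7^1024 ≡ 830^2 = 688900 ≡ 182 (mod 1517)
1516 = 1024 + 256 + 128 + 64 + 32 + 8 + 4 in binary powers of 2.
So 7^1516 ≡ 182 · 1328 · 160 · 1043 · 379 · 201 · 884 ≡ 107 (mod 1517).
Since 107 ≠ 1, base 7 is a Fermat witness: 1517 is composite.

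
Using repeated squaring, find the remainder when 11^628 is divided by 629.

11^1 ≡ 11 (mod 629)
11^2 ≡ 11^2 = 121 ≡ 121 (mod 629)
11^4 ≡ 121^2 = 14641 ≡ 174 (mod 629)
11^8 ≡ 174^2 = 30276 ≡ 84 (mod 629)
11^16 ≡ 84^2 = 7056 ≡ 137 (mod 629)
11^32 ≡ 137^2 = 18769 ≡ 528 (mod 629)
11^64 ≡ 528^2 = 278784 ≡ 137 (mod 629)
11^128 ≡ 137^2 = 18769 ≡ 528 (mod 629)
11^256 ≡ 528^2 = 278784 ≡ 137 (mod 629)
11^512 ≡ 137^2 = 18769 ≡ 528 (mod 629)
628 = 512 + 64 + 32 + 16 + 4 in binary powers of 2.
So 11^628 ≡ 528 · 137 · 528 · 137 · 174 ≡ 174 (mod 629).
Since 174 ≠ 1, base 11 is a Fermat witness: 629 is composite.

174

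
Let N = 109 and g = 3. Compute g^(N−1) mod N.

1

3^1 ≡ 3 (mod 109)
3^2 ≡ 3^2 = 9 ≡ 9 (mod 109)
3^4 ≡ 9^2 = 81 ≡ 81 (mod 109)
3^8 ≡ 81^2 = 6561 ≡ 21 (mod 109)
3^16 ≡ 21^2 = 441 ≡ 5 (mod 109)
3^32 ≡ 5^2 = 25 ≡ 25 (mod 109)
3^64 ≡ 25^2 = 625 ≡ 80 (mod 109)
108 = 64 + 32 + 8 + 4 in binary powers of 2.
So 3^108 ≡ 80 · 25 · 21 · 81 ≡ 1 (mod 109).
Since the result is 1, base 3 gives no evidence that 109 is composite.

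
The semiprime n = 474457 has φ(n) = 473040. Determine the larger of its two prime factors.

φ(n) = (p−1)(q−1) = n − (p+q) + 1, so p + q = 474457 − 473040 + 1 = 1418.
p and q are the roots of t² − 1418t + 474457 = 0.
Discriminant: 1418² − 4·474457 = 2010724 − 1897828 = 112896; √112896 = 336.
q = (1418 − 336)/2 = 541, p = (1418 + 336)/2 = 877.
Check: 541 · 877 = 474457.

877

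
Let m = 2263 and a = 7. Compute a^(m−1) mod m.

7^1 ≡ 7 (mod 2263)
7^2 ≡ 7^2 = 49 ≡ 49 (mod 2263)
7^4 ≡ 49^2 = 2401 ≡ 138 (mod 2263)
7^8 ≡ 138^2 = 19044 ≡ 940 (mod 2263)
7^16 ≡ 940^2 = 883600 ≡ 1030 (mod 2263)
7^32 ≡ 1030^2 = 1060900 ≡ 1816 (mod 2263)
7^64 ≡ 1816^2 = 3297856 ≡ 665 (mod 2263)
7^128 ≡ 665^2 = 442225 ≡ 940 (mod 2263)
7^256 ≡ 940^2 = 883600 ≡ 1030 (mod 2263)
7^512 ≡ 1030^2 = 1060900 ≡ 1816 (mod 2263)
7^1024 ≡ 1816^2 = 3297856 ≡ 665 (mod 2263)
7^2048 ≡ 665^2 = 442225 ≡ 940 (mod 2263)
2262 = 2048 + 128 + 64 + 16 + 4 + 2 in binary powers of 2.
So 7^2262 ≡ 940 · 940 · 665 · 1030 · 138 · 49 ≡ 1287 (mod 2263).
Since 1287 ≠ 1, base 7 is a Fermat witness: 2263 is composite.

1287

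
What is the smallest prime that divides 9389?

9389 is odd.
Digit sum 29, not divisible by 3.
Ends in 9: not divisible by 5.
7: 9389 = 7·1341 + 2
11: 9389 = 11·853 + 6
13: 9389 = 13·722 + 3
17: 9389 = 17·552 + 5
19: 9389 = 19·494 + 3
23: 9389 = 23·408 + 5
29: 9389 = 29·323 + 22
31: 9389 = 31·302 + 27
37: 9389 = 37·253 + 28
41: 9389 = 41·229

41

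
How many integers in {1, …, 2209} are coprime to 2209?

2162

Factor: 2209 = 47^2.
φ(2209) = 47^1·(47−1) = 2162.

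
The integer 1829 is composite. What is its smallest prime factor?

1829 is odd.
Digit sum 20, not divisible by 3.
Ends in 9: not divisible by 5.
7: 1829 = 7·261 + 2
11: 1829 = 11·166 + 3
13: 1829 = 13·140 + 9
17: 1829 = 17·107 + 10
19: 1829 = 19·96 + 5
23: 1829 = 23·79 + 12
29: 1829 = 29·63 + 2
31: 1829 = 31·59

31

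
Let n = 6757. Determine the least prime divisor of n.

29

6757 is odd.
Digit sum 25, not divisible by 3.
Ends in 7: not divisible by 5.
7: 6757 = 7·965 + 2
11: 6757 = 11·614 + 3
13: 6757 = 13·519 + 10
17: 6757 = 17·397 + 8
19: 6757 = 19·355 + 12
23: 6757 = 23·293 + 18
29: 6757 = 29·233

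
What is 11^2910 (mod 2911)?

11^1 ≡ 11 (mod 2911)
11^2 ≡ 11^2 = 121 ≡ 121 (mod 2911)
11^4 ≡ 121^2 = 14641 ≡ 86 (mod 2911)
11^8 ≡ 86^2 = 7396 ≡ 1574 (mod 2911)
11^16 ≡ 1574^2 = 2477476 ≡ 215 (mod 2911)
11^32 ≡ 215^2 = 46225 ≡ 2560 (mod 2911)
11^64 ≡ 2560^2 = 6553600 ≡ 939 (mod 2911)
11^128 ≡ 939^2 = 881721 ≡ 2599 (mod 2911)
11^256 ≡ 2599^2 = 6754801 ≡ 1281 (mod 2911)
11^512 ≡ 1281^2 = 1640961 ≡ 2068 (mod 2911)
11^1024 ≡ 2068^2 = 4276624 ≡ 365 (mod 2911)
11^2048 ≡ 365^2 = 133225 ≡ 2230 (mod 2911)
2910 = 2048 + 512 + 256 + 64 + 16 + 8 + 4 + 2 in binary powers of 2.
So 11^2910 ≡ 2230 · 2068 · 1281 · 939 · 215 · 1574 · 86 · 121 ≡ 2533 (mod 2911).
Since 2533 ≠ 1, base 11 is a Fermat witness: 2911 is composite.

2533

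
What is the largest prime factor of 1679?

73

1679 = 23 · 73
73 is prime.
So 1679 = 23 · 73; the largest prime factor is 73.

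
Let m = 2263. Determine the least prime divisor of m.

31

2263 is odd.
Digit sum 13, not divisible by 3.
Ends in 3: not divisible by 5.
7: 2263 = 7·323 + 2
11: 2263 = 11·205 + 8
13: 2263 = 13·174 + 1
17: 2263 = 17·133 + 2
19: 2263 = 19·119 + 2
23: 2263 = 23·98 + 9
29: 2263 = 29·78 + 1
31: 2263 = 31·73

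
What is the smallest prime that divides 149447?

17

149447 is odd.
Digit sum 29, not divisible by 3.
Ends in 7: not divisible by 5.
7: 149447 = 7·21349 + 4
11: 149447 = 11·13586 + 1
13: 149447 = 13·11495 + 12
17: 149447 = 17·8791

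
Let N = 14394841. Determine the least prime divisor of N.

61

14394841 is odd.
Digit sum 34, not divisible by 3.
Ends in 1: not divisible by 5.
7: 14394841 = 7·2056405 + 6
11: 14394841 = 11·1308621 + 10
13: 14394841 = 13·1107295 + 6
17: 14394841 = 17·846755 + 6
19: 14394841 = 19·757623 + 4
23: 14394841 = 23·625862 + 15
29: 14394841 = 29·496373 + 24
31: 14394841 = 31·464349 + 22
37: 14394841 = 37·389049 + 28
41: 14394841 = 41·351093 + 28
43: 14394841 = 43·334763 + 32
47: 14394841 = 47·306273 + 10
53: 14394841 = 53·271600 + 41
59: 14394841 = 59·243980 + 21
61: 14394841 = 61·235981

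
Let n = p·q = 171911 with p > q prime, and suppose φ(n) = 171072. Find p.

φ(n) = (p−1)(q−1) = n − (p+q) + 1, so p + q = 171911 − 171072 + 1 = 840.
p and q are the roots of t² − 840t + 171911 = 0.
Discriminant: 840² − 4·171911 = 705600 − 687644 = 17956; √17956 = 134.
q = (840 − 134)/2 = 353, p = (840 + 134)/2 = 487.
Check: 353 · 487 = 171911.

487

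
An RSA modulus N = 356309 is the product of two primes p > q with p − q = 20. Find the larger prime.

Since p = q + 20, we have 356309 = q(q + 20), so q² + 20q − 356309 = 0.
Discriminant: 20² + 4·356309 = 400 + 1425236 = 1425636; √1425636 = 1194.
q = (−20 + 1194)/2 = 587, and p = q + 20 = 607.
Check: 587 · 607 = 356309.

607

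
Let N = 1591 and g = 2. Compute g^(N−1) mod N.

471

2^1 ≡ 2 (mod 1591)
2^2 ≡ 2^2 = 4 ≡ 4 (mod 1591)
2^4 ≡ 4^2 = 16 ≡ 16 (mod 1591)
2^8 ≡ 16^2 = 256 ≡ 256 (mod 1591)
2^16 ≡ 256^2 = 65536 ≡ 305 (mod 1591)
2^32 ≡ 305^2 = 93025 ≡ 747 (mod 1591)
2^64 ≡ 747^2 = 558009 ≡ 1159 (mod 1591)
2^128 ≡ 1159^2 = 1343281 ≡ 477 (mod 1591)
2^256 ≡ 477^2 = 227529 ≡ 16 (mod 1591)
2^512 ≡ 16^2 = 256 ≡ 256 (mod 1591)
2^1024 ≡ 256^2 = 65536 ≡ 305 (mod 1591)
1590 = 1024 + 512 + 32 + 16 + 4 + 2 in binary powers of 2.
So 2^1590 ≡ 305 · 256 · 747 · 305 · 16 · 4 ≡ 471 (mod 1591).
Since 471 ≠ 1, base 2 is a Fermat witness: 1591 is composite.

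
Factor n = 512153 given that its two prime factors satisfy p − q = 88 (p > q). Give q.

Since p = q + 88, we have 512153 = q(q + 88), so q² + 88q − 512153 = 0.
Discriminant: 88² + 4·512153 = 7744 + 2048612 = 2056356; √2056356 = 1434.
q = (−88 + 1434)/2 = 673, and p = q + 88 = 761.
Check: 673 · 761 = 512153.

673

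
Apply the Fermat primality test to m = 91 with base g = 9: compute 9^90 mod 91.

1

9^1 ≡ 9 (mod 91)
9^2 ≡ 9^2 = 81 ≡ 81 (mod 91)
9^4 ≡ 81^2 = 6561 ≡ 9 (mod 91)
9^8 ≡ 9^2 = 81 ≡ 81 (mod 91)
9^16 ≡ 81^2 = 6561 ≡ 9 (mod 91)
9^32 ≡ 9^2 = 81 ≡ 81 (mod 91)
9^64 ≡ 81^2 = 6561 ≡ 9 (mod 91)
90 = 64 + 16 + 8 + 2 in binary powers of 2.
So 9^90 ≡ 9 · 9 · 81 · 81 ≡ 1 (mod 91).
Since the result is 1, base 9 gives no evidence that 91 is composite.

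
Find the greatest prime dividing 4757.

71

4757 = 67 · 71
71 is prime.
So 4757 = 67 · 71; the largest prime factor is 71.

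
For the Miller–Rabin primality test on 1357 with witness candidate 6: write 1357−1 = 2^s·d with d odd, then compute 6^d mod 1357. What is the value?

1357 − 1 = 1356 = 2^2 · 339, so d = 339.
6^1 ≡ 6 (mod 1357)
6^2 ≡ 6^2 = 36 ≡ 36 (mod 1357)
6^4 ≡ 36^2 = 1296 ≡ 1296 (mod 1357)
6^8 ≡ 1296^2 = 1679616 ≡ 1007 (mod 1357)
6^16 ≡ 1007^2 = 1014049 ≡ 370 (mod 1357)
6^32 ≡ 370^2 = 136900 ≡ 1200 (mod 1357)
6^64 ≡ 1200^2 = 1440000 ≡ 223 (mod 1357)
6^128 ≡ 223^2 = 49729 ≡ 877 (mod 1357)
6^256 ≡ 877^2 = 769129 ≡ 1067 (mod 1357)
339 = 256 + 64 + 16 + 2 + 1 in binary powers of 2.
So 6^339 ≡ 1067 · 223 · 370 · 36 · 6 ≡ 1212 (mod 1357).
Squaring chain: 1212 → 670; never reaches −1, so base 6 is a Miller–Rabin witness that 1357 is composite.

1212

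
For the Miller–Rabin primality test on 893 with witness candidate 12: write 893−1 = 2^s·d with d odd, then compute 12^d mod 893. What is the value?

639

893 − 1 = 892 = 2^2 · 223, so d = 223.
12^1 ≡ 12 (mod 893)
12^2 ≡ 12^2 = 144 ≡ 144 (mod 893)
12^4 ≡ 144^2 = 20736 ≡ 197 (mod 893)
12^8 ≡ 197^2 = 38809 ≡ 410 (mod 893)
12^16 ≡ 410^2 = 168100 ≡ 216 (mod 893)
12^32 ≡ 216^2 = 46656 ≡ 220 (mod 893)
12^64 ≡ 220^2 = 48400 ≡ 178 (mod 893)
12^128 ≡ 178^2 = 31684 ≡ 429 (mod 893)
223 = 128 + 64 + 16 + 8 + 4 + 2 + 1 in binary powers of 2.
So 12^223 ≡ 429 · 178 · 216 · 410 · 197 · 144 · 12 ≡ 639 (mod 893).
Squaring chain: 639 → 220; never reaches −1, so base 12 is a Miller–Rabin witness that 893 is composite.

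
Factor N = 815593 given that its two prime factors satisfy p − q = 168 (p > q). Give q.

Since p = q + 168, we have 815593 = q(q + 168), so q² + 168q − 815593 = 0.
Discriminant: 168² + 4·815593 = 28224 + 3262372 = 3290596; √3290596 = 1814.
q = (−168 + 1814)/2 = 823, and p = q + 168 = 991.
Check: 823 · 991 = 815593.

823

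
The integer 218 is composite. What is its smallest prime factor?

2

218 is even: 2 divides it.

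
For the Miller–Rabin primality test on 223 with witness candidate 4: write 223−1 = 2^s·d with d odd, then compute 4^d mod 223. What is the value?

1

223 − 1 = 222 = 2^1 · 111, so d = 111.
4^1 ≡ 4 (mod 223)
4^2 ≡ 4^2 = 16 ≡ 16 (mod 223)
4^4 ≡ 16^2 = 256 ≡ 33 (mod 223)
4^8 ≡ 33^2 = 1089 ≡ 197 (mod 223)
4^16 ≡ 197^2 = 38809 ≡ 7 (mod 223)
4^32 ≡ 7^2 = 49 ≡ 49 (mod 223)
4^64 ≡ 49^2 = 2401 ≡ 171 (mod 223)
111 = 64 + 32 + 8 + 4 + 2 + 1 in binary powers of 2.
So 4^111 ≡ 171 · 49 · 197 · 33 · 16 · 4 ≡ 1 (mod 223).
Since 4^d ≡ 1 (mod 223), base 4 does not prove 223 composite.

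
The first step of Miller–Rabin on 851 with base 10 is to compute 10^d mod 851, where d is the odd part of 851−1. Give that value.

851 − 1 = 850 = 2^1 · 425, so d = 425.
10^1 ≡ 10 (mod 851)
10^2 ≡ 10^2 = 100 ≡ 100 (mod 851)
10^4 ≡ 100^2 = 10000 ≡ 639 (mod 851)
10^8 ≡ 639^2 = 408321 ≡ 692 (mod 851)
10^16 ≡ 692^2 = 478864 ≡ 602 (mod 851)
10^32 ≡ 602^2 = 362404 ≡ 729 (mod 851)
10^64 ≡ 729^2 = 531441 ≡ 417 (mod 851)
10^128 ≡ 417^2 = 173889 ≡ 285 (mod 851)
10^256 ≡ 285^2 = 81225 ≡ 380 (mod 851)
425 = 256 + 128 + 32 + 8 + 1 in binary powers of 2.
So 10^425 ≡ 380 · 285 · 729 · 692 · 10 ≡ 359 (mod 851).
Squaring chain: 359; never reaches −1, so base 10 is a Miller–Rabin witness that 851 is composite.

359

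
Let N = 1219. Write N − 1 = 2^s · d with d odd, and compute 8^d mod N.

393

1219 − 1 = 1218 = 2^1 · 609, so d = 609.
8^1 ≡ 8 (mod 1219)
8^2 ≡ 8^2 = 64 ≡ 64 (mod 1219)
8^4 ≡ 64^2 = 4096 ≡ 439 (mod 1219)
8^8 ≡ 439^2 = 192721 ≡ 119 (mod 1219)
8^16 ≡ 119^2 = 14161 ≡ 752 (mod 1219)
8^32 ≡ 752^2 = 565504 ≡ 1107 (mod 1219)
8^64 ≡ 1107^2 = 1225449 ≡ 354 (mod 1219)
8^128 ≡ 354^2 = 125316 ≡ 978 (mod 1219)
8^256 ≡ 978^2 = 956484 ≡ 788 (mod 1219)
8^512 ≡ 788^2 = 620944 ≡ 473 (mod 1219)
609 = 512 + 64 + 32 + 1 in binary powers of 2.
So 8^609 ≡ 473 · 354 · 1107 · 8 ≡ 393 (mod 1219).
Squaring chain: 393; never reaches −1, so base 8 is a Miller–Rabin witness that 1219 is composite.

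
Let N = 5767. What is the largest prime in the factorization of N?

5767 = 73 · 79
79 is prime.
So 5767 = 73 · 79; the largest prime factor is 79.

79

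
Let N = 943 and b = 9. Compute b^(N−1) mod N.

901

9^1 ≡ 9 (mod 943)
9^2 ≡ 9^2 = 81 ≡ 81 (mod 943)
9^4 ≡ 81^2 = 6561 ≡ 903 (mod 943)
9^8 ≡ 903^2 = 815409 ≡ 657 (mod 943)
9^16 ≡ 657^2 = 431649 ≡ 698 (mod 943)
9^32 ≡ 698^2 = 487204 ≡ 616 (mod 943)
9^64 ≡ 616^2 = 379456 ≡ 370 (mod 943)
9^128 ≡ 370^2 = 136900 ≡ 165 (mod 943)
9^256 ≡ 165^2 = 27225 ≡ 821 (mod 943)
9^512 ≡ 821^2 = 674041 ≡ 739 (mod 943)
942 = 512 + 256 + 128 + 32 + 8 + 4 + 2 in binary powers of 2.
So 9^942 ≡ 739 · 821 · 165 · 616 · 657 · 903 · 81 ≡ 901 (mod 943).
Since 901 ≠ 1, base 9 is a Fermat witness: 943 is composite.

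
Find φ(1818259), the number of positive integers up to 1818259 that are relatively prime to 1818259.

Factor: 1818259 = 103 · 127 · 139.
φ(1818259) = (103−1) · (127−1) · (139−1) = 102 · 126 · 138 = 1773576.

1773576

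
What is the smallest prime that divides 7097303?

7097303 is odd.
Digit sum 29, not divisible by 3.
Ends in 3: not divisible by 5.
7: 7097303 = 7·1013900 + 3
11: 7097303 = 11·645209 + 4
13: 7097303 = 13·545946 + 5
17: 7097303 = 17·417488 + 7
19: 7097303 = 19·373542 + 5
23: 7097303 = 23·308578 + 9
29: 7097303 = 29·244734 + 17
31: 7097303 = 31·228945 + 8
37: 7097303 = 37·191819

37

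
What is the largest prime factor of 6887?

6887 = 71 · 97
97 is prime.
So 6887 = 71 · 97; the largest prime factor is 97.

97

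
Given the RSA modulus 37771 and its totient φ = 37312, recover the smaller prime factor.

107

φ(n) = (p−1)(q−1) = n − (p+q) + 1, so p + q = 37771 − 37312 + 1 = 460.
p and q are the roots of t² − 460t + 37771 = 0.
Discriminant: 460² − 4·37771 = 211600 − 151084 = 60516; √60516 = 246.
q = (460 − 246)/2 = 107, p = (460 + 246)/2 = 353.
Check: 107 · 353 = 37771.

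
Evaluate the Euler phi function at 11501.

9360

Factor: 11501 = 7 · 31 · 53.
φ(11501) = (7−1) · (31−1) · (53−1) = 6 · 30 · 52 = 9360.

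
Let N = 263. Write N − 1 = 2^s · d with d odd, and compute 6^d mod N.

263 − 1 = 262 = 2^1 · 131, so d = 131.
6^1 ≡ 6 (mod 263)
6^2 ≡ 6^2 = 36 ≡ 36 (mod 263)
6^4 ≡ 36^2 = 1296 ≡ 244 (mod 263)
6^8 ≡ 244^2 = 59536 ≡ 98 (mod 263)
6^16 ≡ 98^2 = 9604 ≡ 136 (mod 263)
6^32 ≡ 136^2 = 18496 ≡ 86 (mod 263)
6^64 ≡ 86^2 = 7396 ≡ 32 (mod 263)
6^128 ≡ 32^2 = 1024 ≡ 235 (mod 263)
131 = 128 + 2 + 1 in binary powers of 2.
So 6^131 ≡ 235 · 36 · 6 ≡ 1 (mod 263).
Since 6^d ≡ 1 (mod 263), base 6 does not prove 263 composite.

1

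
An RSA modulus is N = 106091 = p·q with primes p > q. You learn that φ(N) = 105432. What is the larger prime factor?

φ(n) = (p−1)(q−1) = n − (p+q) + 1, so p + q = 106091 − 105432 + 1 = 660.
p and q are the roots of t² − 660t + 106091 = 0.
Discriminant: 660² − 4·106091 = 435600 − 424364 = 11236; √11236 = 106.
q = (660 − 106)/2 = 277, p = (660 + 106)/2 = 383.
Check: 277 · 383 = 106091.

383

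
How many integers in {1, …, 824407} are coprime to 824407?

796224

Factor: 824407 = 59 · 89 · 157.
φ(824407) = (59−1) · (89−1) · (157−1) = 58 · 88 · 156 = 796224.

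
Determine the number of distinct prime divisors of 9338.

4

9338 = 2 · 4669
4669 = 7 · 667
667 = 23 · 29
9338 = 2 · 7 · 23 · 29, which has 4 distinct prime factors.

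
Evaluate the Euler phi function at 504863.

Factor: 504863 = 43 · 59 · 199.
φ(504863) = (43−1) · (59−1) · (199−1) = 42 · 58 · 198 = 482328.

482328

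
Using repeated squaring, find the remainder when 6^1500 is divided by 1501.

6^1 ≡ 6 (mod 1501)
6^2 ≡ 6^2 = 36 ≡ 36 (mod 1501)
6^4 ≡ 36^2 = 1296 ≡ 1296 (mod 1501)
6^8 ≡ 1296^2 = 1679616 ≡ 1498 (mod 1501)
6^16 ≡ 1498^2 = 2244004 ≡ 9 (mod 1501)
6^32 ≡ 9^2 = 81 ≡ 81 (mod 1501)
6^64 ≡ 81^2 = 6561 ≡ 557 (mod 1501)
6^128 ≡ 557^2 = 310249 ≡ 1043 (mod 1501)
6^256 ≡ 1043^2 = 1087849 ≡ 1125 (mod 1501)
6^512 ≡ 1125^2 = 1265625 ≡ 282 (mod 1501)
6^1024 ≡ 282^2 = 79524 ≡ 1472 (mod 1501)
1500 = 1024 + 256 + 128 + 64 + 16 + 8 + 4 in binary powers of 2.
So 6^1500 ≡ 1472 · 1125 · 1043 · 557 · 9 · 1498 · 1296 ≡ 87 (mod 1501).
Since 87 ≠ 1, base 6 is a Fermat witness: 1501 is composite.

87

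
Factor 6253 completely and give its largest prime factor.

37

6253 = 13 · 481
481 = 13 · 37
37 is prime.
So 6253 = 13^2 · 37; the largest prime factor is 37.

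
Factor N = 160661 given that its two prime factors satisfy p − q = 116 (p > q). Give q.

347

Since p = q + 116, we have 160661 = q(q + 116), so q² + 116q − 160661 = 0.
Discriminant: 116² + 4·160661 = 13456 + 642644 = 656100; √656100 = 810.
q = (−116 + 810)/2 = 347, and p = q + 116 = 463.
Check: 347 · 463 = 160661.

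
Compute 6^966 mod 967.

6^1 ≡ 6 (mod 967)
6^2 ≡ 6^2 = 36 ≡ 36 (mod 967)
6^4 ≡ 36^2 = 1296 ≡ 329 (mod 967)
6^8 ≡ 329^2 = 108241 ≡ 904 (mod 967)
6^16 ≡ 904^2 = 817216 ≡ 101 (mod 967)
6^32 ≡ 101^2 = 10201 ≡ 531 (mod 967)
6^64 ≡ 531^2 = 281961 ≡ 564 (mod 967)
6^128 ≡ 564^2 = 318096 ≡ 920 (mod 967)
6^256 ≡ 920^2 = 846400 ≡ 275 (mod 967)
6^512 ≡ 275^2 = 75625 ≡ 199 (mod 967)
966 = 512 + 256 + 128 + 64 + 4 + 2 in binary powers of 2.
So 6^966 ≡ 199 · 275 · 920 · 564 · 329 · 36 ≡ 1 (mod 967).
Since the result is 1, base 6 gives no evidence that 967 is composite.

1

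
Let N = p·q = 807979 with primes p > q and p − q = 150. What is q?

Since p = q + 150, we have 807979 = q(q + 150), so q² + 150q − 807979 = 0.
Discriminant: 150² + 4·807979 = 22500 + 3231916 = 3254416; √3254416 = 1804.
q = (−150 + 1804)/2 = 827, and p = q + 150 = 977.
Check: 827 · 977 = 807979.

827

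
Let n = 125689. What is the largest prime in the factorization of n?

125689 = 37 · 3397
3397 = 43 · 79
79 is prime.
So 125689 = 37 · 43 · 79; the largest prime factor is 79.

79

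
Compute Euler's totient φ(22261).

21952

Factor: 22261 = 113 · 197.
φ(22261) = (113−1) · (197−1) = 112 · 196 = 21952.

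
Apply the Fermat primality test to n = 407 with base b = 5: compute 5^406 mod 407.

104

5^1 ≡ 5 (mod 407)
5^2 ≡ 5^2 = 25 ≡ 25 (mod 407)
5^4 ≡ 25^2 = 625 ≡ 218 (mod 407)
5^8 ≡ 218^2 = 47524 ≡ 312 (mod 407)
5^16 ≡ 312^2 = 97344 ≡ 71 (mod 407)
5^32 ≡ 71^2 = 5041 ≡ 157 (mod 407)
5^64 ≡ 157^2 = 24649 ≡ 229 (mod 407)
5^128 ≡ 229^2 = 52441 ≡ 345 (mod 407)
5^256 ≡ 345^2 = 119025 ≡ 181 (mod 407)
406 = 256 + 128 + 16 + 4 + 2 in binary powers of 2.
So 5^406 ≡ 181 · 345 · 71 · 218 · 25 ≡ 104 (mod 407).
Since 104 ≠ 1, base 5 is a Fermat witness: 407 is composite.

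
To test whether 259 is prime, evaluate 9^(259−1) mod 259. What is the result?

232

9^1 ≡ 9 (mod 259)
9^2 ≡ 9^2 = 81 ≡ 81 (mod 259)
9^4 ≡ 81^2 = 6561 ≡ 86 (mod 259)
9^8 ≡ 86^2 = 7396 ≡ 144 (mod 259)
9^16 ≡ 144^2 = 20736 ≡ 16 (mod 259)
9^32 ≡ 16^2 = 256 ≡ 256 (mod 259)
9^64 ≡ 256^2 = 65536 ≡ 9 (mod 259)
9^128 ≡ 9^2 = 81 ≡ 81 (mod 259)
9^256 ≡ 81^2 = 6561 ≡ 86 (mod 259)
258 = 256 + 2 in binary powers of 2.
So 9^258 ≡ 86 · 81 ≡ 232 (mod 259).
Since 232 ≠ 1, base 9 is a Fermat witness: 259 is composite.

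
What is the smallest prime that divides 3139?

43

3139 is odd.
Digit sum 16, not divisible by 3.
Ends in 9: not divisible by 5.
7: 3139 = 7·448 + 3
11: 3139 = 11·285 + 4
13: 3139 = 13·241 + 6
17: 3139 = 17·184 + 11
19: 3139 = 19·165 + 4
23: 3139 = 23·136 + 11
29: 3139 = 29·108 + 7
31: 3139 = 31·101 + 8
37: 3139 = 37·84 + 31
41: 3139 = 41·76 + 23
43: 3139 = 43·73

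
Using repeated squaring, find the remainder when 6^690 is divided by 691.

6^1 ≡ 6 (mod 691)
6^2 ≡ 6^2 = 36 ≡ 36 (mod 691)
6^4 ≡ 36^2 = 1296 ≡ 605 (mod 691)
6^8 ≡ 605^2 = 366025 ≡ 486 (mod 691)
6^16 ≡ 486^2 = 236196 ≡ 565 (mod 691)
6^32 ≡ 565^2 = 319225 ≡ 674 (mod 691)
6^64 ≡ 674^2 = 454276 ≡ 289 (mod 691)
6^128 ≡ 289^2 = 83521 ≡ 601 (mod 691)
6^256 ≡ 601^2 = 361201 ≡ 499 (mod 691)
6^512 ≡ 499^2 = 249001 ≡ 241 (mod 691)
690 = 512 + 128 + 32 + 16 + 2 in binary powers of 2.
So 6^690 ≡ 241 · 601 · 674 · 565 · 36 ≡ 1 (mod 691).
Since the result is 1, base 6 gives no evidence that 691 is composite.

1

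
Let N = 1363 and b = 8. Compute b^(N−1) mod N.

8^1 ≡ 8 (mod 1363)
8^2 ≡ 8^2 = 64 ≡ 64 (mod 1363)
8^4 ≡ 64^2 = 4096 ≡ 7 (mod 1363)
8^8 ≡ 7^2 = 49 ≡ 49 (mod 1363)
8^16 ≡ 49^2 = 2401 ≡ 1038 (mod 1363)
8^32 ≡ 1038^2 = 1077444 ≡ 674 (mod 1363)
8^64 ≡ 674^2 = 454276 ≡ 397 (mod 1363)
8^128 ≡ 397^2 = 157609 ≡ 864 (mod 1363)
8^256 ≡ 864^2 = 746496 ≡ 935 (mod 1363)
8^512 ≡ 935^2 = 874225 ≡ 542 (mod 1363)
8^1024 ≡ 542^2 = 293764 ≡ 719 (mod 1363)
1362 = 1024 + 256 + 64 + 16 + 2 in binary powers of 2.
So 8^1362 ≡ 719 · 935 · 397 · 1038 · 64 ≡ 573 (mod 1363).
Since 573 ≠ 1, base 8 is a Fermat witness: 1363 is composite.

573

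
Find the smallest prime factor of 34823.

34823 is odd.
Digit sum 20, not divisible by 3.
Ends in 3: not divisible by 5.
7: 34823 = 7·4974 + 5
11: 34823 = 11·3165 + 8
13: 34823 = 13·2678 + 9
17: 34823 = 17·2048 + 7
19: 34823 = 19·1832 + 15
23: 34823 = 23·1514 + 1
29: 34823 = 29·1200 + 23
31: 34823 = 31·1123 + 10
37: 34823 = 37·941 + 6
41: 34823 = 41·849 + 14
43: 34823 = 43·809 + 36
47: 34823 = 47·740 + 43
53: 34823 = 53·657 + 2
59: 34823 = 59·590 + 13
61: 34823 = 61·570 + 53
67: 34823 = 67·519 + 50
71: 34823 = 71·490 + 33
73: 34823 = 73·477 + 2
79: 34823 = 79·440 + 63
83: 34823 = 83·419 + 46
89: 34823 = 89·391 + 24
97: 34823 = 97·359

97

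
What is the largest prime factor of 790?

790 = 2 · 395
395 = 5 · 79
79 is prime.
So 790 = 2 · 5 · 79; the largest prime factor is 79.

79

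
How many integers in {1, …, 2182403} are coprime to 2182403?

Factor: 2182403 = 97 · 149 · 151.
φ(2182403) = (97−1) · (149−1) · (151−1) = 96 · 148 · 150 = 2131200.

2131200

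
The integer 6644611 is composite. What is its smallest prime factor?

6644611 is odd.
Digit sum 28, not divisible by 3.
Ends in 1: not divisible by 5.
7: 6644611 = 7·949230 + 1
11: 6644611 = 11·604055 + 6
13: 6644611 = 13·511123 + 12
17: 6644611 = 17·390859 + 8
19: 6644611 = 19·349716 + 7
23: 6644611 = 23·288896 + 3
29: 6644611 = 29·229124 + 15
31: 6644611 = 31·214342 + 9
37: 6644611 = 37·179584 + 3
41: 6644611 = 41·162063 + 28
43: 6644611 = 43·154525 + 36
47: 6644611 = 47·141374 + 33
53: 6644611 = 53·125370 + 1
59: 6644611 = 59·112620 + 31
61: 6644611 = 61·108928 + 3
67: 6644611 = 67·99173 + 20
71: 6644611 = 71·93586 + 5
73: 6644611 = 73·91022 + 5
79: 6644611 = 79·84109

79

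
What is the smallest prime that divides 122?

2

122 is even: 2 divides it.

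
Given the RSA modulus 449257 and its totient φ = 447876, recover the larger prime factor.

859

φ(n) = (p−1)(q−1) = n − (p+q) + 1, so p + q = 449257 − 447876 + 1 = 1382.
p and q are the roots of t² − 1382t + 449257 = 0.
Discriminant: 1382² − 4·449257 = 1909924 − 1797028 = 112896; √112896 = 336.
q = (1382 − 336)/2 = 523, p = (1382 + 336)/2 = 859.
Check: 523 · 859 = 449257.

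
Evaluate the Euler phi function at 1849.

Factor: 1849 = 43^2.
φ(1849) = 43^1·(43−1) = 1806.

1806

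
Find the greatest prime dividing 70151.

59

70151 = 29 · 2419
2419 = 41 · 59
59 is prime.
So 70151 = 29 · 41 · 59; the largest prime factor is 59.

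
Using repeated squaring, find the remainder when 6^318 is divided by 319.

103

6^1 ≡ 6 (mod 319)
6^2 ≡ 6^2 = 36 ≡ 36 (mod 319)
6^4 ≡ 36^2 = 1296 ≡ 20 (mod 319)
6^8 ≡ 20^2 = 400 ≡ 81 (mod 319)
6^16 ≡ 81^2 = 6561 ≡ 181 (mod 319)
6^32 ≡ 181^2 = 32761 ≡ 223 (mod 319)
6^64 ≡ 223^2 = 49729 ≡ 284 (mod 319)
6^128 ≡ 284^2 = 80656 ≡ 268 (mod 319)
6^256 ≡ 268^2 = 71824 ≡ 49 (mod 319)
318 = 256 + 32 + 16 + 8 + 4 + 2 in binary powers of 2.
So 6^318 ≡ 49 · 223 · 181 · 81 · 20 · 36 ≡ 103 (mod 319).
Since 103 ≠ 1, base 6 is a Fermat witness: 319 is composite.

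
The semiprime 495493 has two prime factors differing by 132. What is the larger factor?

773

Since p = q + 132, we have 495493 = q(q + 132), so q² + 132q − 495493 = 0.
Discriminant: 132² + 4·495493 = 17424 + 1981972 = 1999396; √1999396 = 1414.
q = (−132 + 1414)/2 = 641, and p = q + 132 = 773.
Check: 641 · 773 = 495493.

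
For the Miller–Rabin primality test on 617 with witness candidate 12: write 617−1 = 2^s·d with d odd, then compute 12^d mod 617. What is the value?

478

617 − 1 = 616 = 2^3 · 77, so d = 77.
12^1 ≡ 12 (mod 617)
12^2 ≡ 12^2 = 144 ≡ 144 (mod 617)
12^4 ≡ 144^2 = 20736 ≡ 375 (mod 617)
12^8 ≡ 375^2 = 140625 ≡ 566 (mod 617)
12^16 ≡ 566^2 = 320356 ≡ 133 (mod 617)
12^32 ≡ 133^2 = 17689 ≡ 413 (mod 617)
12^64 ≡ 413^2 = 170569 ≡ 277 (mod 617)
77 = 64 + 8 + 4 + 1 in binary powers of 2.
So 12^77 ≡ 277 · 566 · 375 · 12 ≡ 478 (mod 617).
Squaring chain: 478 → 194 → 616; reaches −1, so base 12 does not prove 617 composite.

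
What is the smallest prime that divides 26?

26 is even: 2 divides it.

2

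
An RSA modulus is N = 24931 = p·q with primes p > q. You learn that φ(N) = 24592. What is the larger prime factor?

233

φ(n) = (p−1)(q−1) = n − (p+q) + 1, so p + q = 24931 − 24592 + 1 = 340.
p and q are the roots of t² − 340t + 24931 = 0.
Discriminant: 340² − 4·24931 = 115600 − 99724 = 15876; √15876 = 126.
q = (340 − 126)/2 = 107, p = (340 + 126)/2 = 233.
Check: 107 · 233 = 24931.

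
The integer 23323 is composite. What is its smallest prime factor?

83

23323 is odd.
Digit sum 13, not divisible by 3.
Ends in 3: not divisible by 5.
7: 23323 = 7·3331 + 6
11: 23323 = 11·2120 + 3
13: 23323 = 13·1794 + 1
17: 23323 = 17·1371 + 16
19: 23323 = 19·1227 + 10
23: 23323 = 23·1014 + 1
29: 23323 = 29·804 + 7
31: 23323 = 31·752 + 11
37: 23323 = 37·630 + 13
41: 23323 = 41·568 + 35
43: 23323 = 43·542 + 17
47: 23323 = 47·496 + 11
53: 23323 = 53·440 + 3
59: 23323 = 59·395 + 18
61: 23323 = 61·382 + 21
67: 23323 = 67·348 + 7
71: 23323 = 71·328 + 35
73: 23323 = 73·319 + 36
79: 23323 = 79·295 + 18
83: 23323 = 83·281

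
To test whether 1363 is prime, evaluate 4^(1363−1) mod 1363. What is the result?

836

4^1 ≡ 4 (mod 1363)
4^2 ≡ 4^2 = 16 ≡ 16 (mod 1363)
4^4 ≡ 16^2 = 256 ≡ 256 (mod 1363)
4^8 ≡ 256^2 = 65536 ≡ 112 (mod 1363)
4^16 ≡ 112^2 = 12544 ≡ 277 (mod 1363)
4^32 ≡ 277^2 = 76729 ≡ 401 (mod 1363)
4^64 ≡ 401^2 = 160801 ≡ 1330 (mod 1363)
4^128 ≡ 1330^2 = 1768900 ≡ 1089 (mod 1363)
4^256 ≡ 1089^2 = 1185921 ≡ 111 (mod 1363)
4^512 ≡ 111^2 = 12321 ≡ 54 (mod 1363)
4^1024 ≡ 54^2 = 2916 ≡ 190 (mod 1363)
1362 = 1024 + 256 + 64 + 16 + 2 in binary powers of 2.
So 4^1362 ≡ 190 · 111 · 1330 · 277 · 16 ≡ 836 (mod 1363).
Since 836 ≠ 1, base 4 is a Fermat witness: 1363 is composite.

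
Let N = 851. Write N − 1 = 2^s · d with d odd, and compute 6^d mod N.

302

851 − 1 = 850 = 2^1 · 425, so d = 425.
6^1 ≡ 6 (mod 851)
6^2 ≡ 6^2 = 36 ≡ 36 (mod 851)
6^4 ≡ 36^2 = 1296 ≡ 445 (mod 851)
6^8 ≡ 445^2 = 198025 ≡ 593 (mod 851)
6^16 ≡ 593^2 = 351649 ≡ 186 (mod 851)
6^32 ≡ 186^2 = 34596 ≡ 556 (mod 851)
6^64 ≡ 556^2 = 309136 ≡ 223 (mod 851)
6^128 ≡ 223^2 = 49729 ≡ 371 (mod 851)
6^256 ≡ 371^2 = 137641 ≡ 630 (mod 851)
425 = 256 + 128 + 32 + 8 + 1 in binary powers of 2.
So 6^425 ≡ 630 · 371 · 556 · 593 · 6 ≡ 302 (mod 851).
Squaring chain: 302; never reaches −1, so base 6 is a Miller–Rabin witness that 851 is composite.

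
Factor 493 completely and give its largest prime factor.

493 = 17 · 29
29 is prime.
So 493 = 17 · 29; the largest prime factor is 29.

29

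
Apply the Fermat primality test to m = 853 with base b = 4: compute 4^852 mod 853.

4^1 ≡ 4 (mod 853)
4^2 ≡ 4^2 = 16 ≡ 16 (mod 853)
4^4 ≡ 16^2 = 256 ≡ 256 (mod 853)
4^8 ≡ 256^2 = 65536 ≡ 708 (mod 853)
4^16 ≡ 708^2 = 501264 ≡ 553 (mod 853)
4^32 ≡ 553^2 = 305809 ≡ 435 (mod 853)
4^64 ≡ 435^2 = 189225 ≡ 712 (mod 853)
4^128 ≡ 712^2 = 506944 ≡ 262 (mod 853)
4^256 ≡ 262^2 = 68644 ≡ 404 (mod 853)
4^512 ≡ 404^2 = 163216 ≡ 293 (mod 853)
852 = 512 + 256 + 64 + 16 + 4 in binary powers of 2.
So 4^852 ≡ 293 · 404 · 712 · 553 · 256 ≡ 1 (mod 853).
Since the result is 1, base 4 gives no evidence that 853 is composite.

1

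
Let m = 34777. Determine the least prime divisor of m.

83

34777 is odd.
Digit sum 28, not divisible by 3.
Ends in 7: not divisible by 5.
7: 34777 = 7·4968 + 1
11: 34777 = 11·3161 + 6
13: 34777 = 13·2675 + 2
17: 34777 = 17·2045 + 12
19: 34777 = 19·1830 + 7
23: 34777 = 23·1512 + 1
29: 34777 = 29·1199 + 6
31: 34777 = 31·1121 + 26
37: 34777 = 37·939 + 34
41: 34777 = 41·848 + 9
43: 34777 = 43·808 + 33
47: 34777 = 47·739 + 44
53: 34777 = 53·656 + 9
59: 34777 = 59·589 + 26
61: 34777 = 61·570 + 7
67: 34777 = 67·519 + 4
71: 34777 = 71·489 + 58
73: 34777 = 73·476 + 29
79: 34777 = 79·440 + 17
83: 34777 = 83·419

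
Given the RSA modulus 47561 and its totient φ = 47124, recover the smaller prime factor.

φ(n) = (p−1)(q−1) = n − (p+q) + 1, so p + q = 47561 − 47124 + 1 = 438.
p and q are the roots of t² − 438t + 47561 = 0.
Discriminant: 438² − 4·47561 = 191844 − 190244 = 1600; √1600 = 40.
q = (438 − 40)/2 = 199, p = (438 + 40)/2 = 239.
Check: 199 · 239 = 47561.

199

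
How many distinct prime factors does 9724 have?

9724 = 2^2 · 2431
2431 = 11 · 221
221 = 13 · 17
9724 = 2^2 · 11 · 13 · 17, which has 4 distinct prime factors.

4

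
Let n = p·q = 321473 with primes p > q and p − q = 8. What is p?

Since p = q + 8, we have 321473 = q(q + 8), so q² + 8q − 321473 = 0.
Discriminant: 8² + 4·321473 = 64 + 1285892 = 1285956; √1285956 = 1134.
q = (−8 + 1134)/2 = 563, and p = q + 8 = 571.
Check: 563 · 571 = 321473.

571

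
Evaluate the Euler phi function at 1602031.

1553760

Factor: 1602031 = 53 · 167 · 181.
φ(1602031) = (53−1) · (167−1) · (181−1) = 52 · 166 · 180 = 1553760.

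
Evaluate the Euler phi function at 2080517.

Factor: 2080517 = 59 · 179 · 197.
φ(2080517) = (59−1) · (179−1) · (197−1) = 58 · 178 · 196 = 2023504.

2023504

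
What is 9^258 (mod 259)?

232

9^1 ≡ 9 (mod 259)
9^2 ≡ 9^2 = 81 ≡ 81 (mod 259)
9^4 ≡ 81^2 = 6561 ≡ 86 (mod 259)
9^8 ≡ 86^2 = 7396 ≡ 144 (mod 259)
9^16 ≡ 144^2 = 20736 ≡ 16 (mod 259)
9^32 ≡ 16^2 = 256 ≡ 256 (mod 259)
9^64 ≡ 256^2 = 65536 ≡ 9 (mod 259)
9^128 ≡ 9^2 = 81 ≡ 81 (mod 259)
9^256 ≡ 81^2 = 6561 ≡ 86 (mod 259)
258 = 256 + 2 in binary powers of 2.
So 9^258 ≡ 86 · 81 ≡ 232 (mod 259).
Since 232 ≠ 1, base 9 is a Fermat witness: 259 is composite.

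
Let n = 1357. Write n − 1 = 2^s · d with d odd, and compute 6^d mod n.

1212

1357 − 1 = 1356 = 2^2 · 339, so d = 339.
6^1 ≡ 6 (mod 1357)
6^2 ≡ 6^2 = 36 ≡ 36 (mod 1357)
6^4 ≡ 36^2 = 1296 ≡ 1296 (mod 1357)
6^8 ≡ 1296^2 = 1679616 ≡ 1007 (mod 1357)
6^16 ≡ 1007^2 = 1014049 ≡ 370 (mod 1357)
6^32 ≡ 370^2 = 136900 ≡ 1200 (mod 1357)
6^64 ≡ 1200^2 = 1440000 ≡ 223 (mod 1357)
6^128 ≡ 223^2 = 49729 ≡ 877 (mod 1357)
6^256 ≡ 877^2 = 769129 ≡ 1067 (mod 1357)
339 = 256 + 64 + 16 + 2 + 1 in binary powers of 2.
So 6^339 ≡ 1067 · 223 · 370 · 36 · 6 ≡ 1212 (mod 1357).
Squaring chain: 1212 → 670; never reaches −1, so base 6 is a Miller–Rabin witness that 1357 is composite.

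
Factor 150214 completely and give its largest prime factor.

67

150214 = 2 · 75107
75107 = 19 · 3953
3953 = 59 · 67
67 is prime.
So 150214 = 2 · 19 · 59 · 67; the largest prime factor is 67.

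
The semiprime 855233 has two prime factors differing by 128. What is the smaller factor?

Since p = q + 128, we have 855233 = q(q + 128), so q² + 128q − 855233 = 0.
Discriminant: 128² + 4·855233 = 16384 + 3420932 = 3437316; √3437316 = 1854.
q = (−128 + 1854)/2 = 863, and p = q + 128 = 991.
Check: 863 · 991 = 855233.

863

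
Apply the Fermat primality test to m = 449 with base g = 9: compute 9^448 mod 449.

9^1 ≡ 9 (mod 449)
9^2 ≡ 9^2 = 81 ≡ 81 (mod 449)
9^4 ≡ 81^2 = 6561 ≡ 275 (mod 449)
9^8 ≡ 275^2 = 75625 ≡ 193 (mod 449)
9^16 ≡ 193^2 = 37249 ≡ 431 (mod 449)
9^32 ≡ 431^2 = 185761 ≡ 324 (mod 449)
9^64 ≡ 324^2 = 104976 ≡ 359 (mod 449)
9^128 ≡ 359^2 = 128881 ≡ 18 (mod 449)
9^256 ≡ 18^2 = 324 ≡ 324 (mod 449)
448 = 256 + 128 + 64 in binary powers of 2.
So 9^448 ≡ 324 · 18 · 359 ≡ 1 (mod 449).
Since the result is 1, base 9 gives no evidence that 449 is composite.

1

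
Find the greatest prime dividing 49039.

49039 = 19 · 2581
2581 = 29 · 89
89 is prime.
So 49039 = 19 · 29 · 89; the largest prime factor is 89.

89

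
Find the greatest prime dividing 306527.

73

306527 = 13 · 23579
23579 = 17 · 1387
1387 = 19 · 73
73 is prime.
So 306527 = 13 · 17 · 19 · 73; the largest prime factor is 73.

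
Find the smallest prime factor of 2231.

23

2231 is odd.
Digit sum 8, not divisible by 3.
Ends in 1: not divisible by 5.
7: 2231 = 7·318 + 5
11: 2231 = 11·202 + 9
13: 2231 = 13·171 + 8
17: 2231 = 17·131 + 4
19: 2231 = 19·117 + 8
23: 2231 = 23·97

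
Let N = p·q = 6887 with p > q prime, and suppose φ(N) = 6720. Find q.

71

φ(n) = (p−1)(q−1) = n − (p+q) + 1, so p + q = 6887 − 6720 + 1 = 168.
p and q are the roots of t² − 168t + 6887 = 0.
Discriminant: 168² − 4·6887 = 28224 − 27548 = 676; √676 = 26.
q = (168 − 26)/2 = 71, p = (168 + 26)/2 = 97.
Check: 71 · 97 = 6887.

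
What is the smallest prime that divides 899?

899 is odd.
Digit sum 26, not divisible by 3.
Ends in 9: not divisible by 5.
7: 899 = 7·128 + 3
11: 899 = 11·81 + 8
13: 899 = 13·69 + 2
17: 899 = 17·52 + 15
19: 899 = 19·47 + 6
23: 899 = 23·39 + 2
29: 899 = 29·31

29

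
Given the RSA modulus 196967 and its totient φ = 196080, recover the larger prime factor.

457

φ(n) = (p−1)(q−1) = n − (p+q) + 1, so p + q = 196967 − 196080 + 1 = 888.
p and q are the roots of t² − 888t + 196967 = 0.
Discriminant: 888² − 4·196967 = 788544 − 787868 = 676; √676 = 26.
q = (888 − 26)/2 = 431, p = (888 + 26)/2 = 457.
Check: 431 · 457 = 196967.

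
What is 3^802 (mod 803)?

3^1 ≡ 3 (mod 803)
3^2 ≡ 3^2 = 9 ≡ 9 (mod 803)
3^4 ≡ 9^2 = 81 ≡ 81 (mod 803)
3^8 ≡ 81^2 = 6561 ≡ 137 (mod 803)
3^16 ≡ 137^2 = 18769 ≡ 300 (mod 803)
3^32 ≡ 300^2 = 90000 ≡ 64 (mod 803)
3^64 ≡ 64^2 = 4096 ≡ 81 (mod 803)
3^128 ≡ 81^2 = 6561 ≡ 137 (mod 803)
3^256 ≡ 137^2 = 18769 ≡ 300 (mod 803)
3^512 ≡ 300^2 = 90000 ≡ 64 (mod 803)
802 = 512 + 256 + 32 + 2 in binary powers of 2.
So 3^802 ≡ 64 · 300 · 64 · 9 ≡ 284 (mod 803).
Since 284 ≠ 1, base 3 is a Fermat witness: 803 is composite.

284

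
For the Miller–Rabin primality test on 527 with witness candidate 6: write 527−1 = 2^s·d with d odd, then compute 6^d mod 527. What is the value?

150

527 − 1 = 526 = 2^1 · 263, so d = 263.
6^1 ≡ 6 (mod 527)
6^2 ≡ 6^2 = 36 ≡ 36 (mod 527)
6^4 ≡ 36^2 = 1296 ≡ 242 (mod 527)
6^8 ≡ 242^2 = 58564 ≡ 67 (mod 527)
6^16 ≡ 67^2 = 4489 ≡ 273 (mod 527)
6^32 ≡ 273^2 = 74529 ≡ 222 (mod 527)
6^64 ≡ 222^2 = 49284 ≡ 273 (mod 527)
6^128 ≡ 273^2 = 74529 ≡ 222 (mod 527)
6^256 ≡ 222^2 = 49284 ≡ 273 (mod 527)
263 = 256 + 4 + 2 + 1 in binary powers of 2.
So 6^263 ≡ 273 · 242 · 36 · 6 ≡ 150 (mod 527).
Squaring chain: 150; never reaches −1, so base 6 is a Miller–Rabin witness that 527 is composite.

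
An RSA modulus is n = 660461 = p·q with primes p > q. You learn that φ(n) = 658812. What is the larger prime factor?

φ(n) = (p−1)(q−1) = n − (p+q) + 1, so p + q = 660461 − 658812 + 1 = 1650.
p and q are the roots of t² − 1650t + 660461 = 0.
Discriminant: 1650² − 4·660461 = 2722500 − 2641844 = 80656; √80656 = 284.
q = (1650 − 284)/2 = 683, p = (1650 + 284)/2 = 967.
Check: 683 · 967 = 660461.

967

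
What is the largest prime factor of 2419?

2419 = 41 · 59
59 is prime.
So 2419 = 41 · 59; the largest prime factor is 59.

59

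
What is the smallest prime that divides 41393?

41393 is odd.
Digit sum 20, not divisible by 3.
Ends in 3: not divisible by 5.
7: 41393 = 7·5913 + 2
11: 41393 = 11·3763

11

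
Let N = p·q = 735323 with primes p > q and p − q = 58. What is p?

887

Since p = q + 58, we have 735323 = q(q + 58), so q² + 58q − 735323 = 0.
Discriminant: 58² + 4·735323 = 3364 + 2941292 = 2944656; √2944656 = 1716.
q = (−58 + 1716)/2 = 829, and p = q + 58 = 887.
Check: 829 · 887 = 735323.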